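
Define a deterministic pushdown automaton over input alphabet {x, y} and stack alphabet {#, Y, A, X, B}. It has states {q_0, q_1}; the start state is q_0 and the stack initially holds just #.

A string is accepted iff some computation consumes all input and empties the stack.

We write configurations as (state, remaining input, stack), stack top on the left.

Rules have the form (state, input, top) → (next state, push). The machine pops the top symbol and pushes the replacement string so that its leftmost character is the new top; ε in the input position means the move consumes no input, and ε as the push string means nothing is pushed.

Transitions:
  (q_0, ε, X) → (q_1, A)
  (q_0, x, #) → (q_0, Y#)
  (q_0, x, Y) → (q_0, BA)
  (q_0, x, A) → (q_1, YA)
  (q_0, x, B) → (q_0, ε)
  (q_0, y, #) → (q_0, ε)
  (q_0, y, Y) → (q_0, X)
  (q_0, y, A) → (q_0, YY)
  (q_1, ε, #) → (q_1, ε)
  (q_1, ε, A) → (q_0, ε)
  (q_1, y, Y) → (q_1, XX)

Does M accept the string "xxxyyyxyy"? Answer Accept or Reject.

(q_0, xxxyyyxyy, #)
  read x, top #: go to q_0, push Y# → (q_0, xxyyyxyy, Y#)
  read x, top Y: go to q_0, push BA → (q_0, xyyyxyy, BA#)
  read x, top B: go to q_0, push ε → (q_0, yyyxyy, A#)
  read y, top A: go to q_0, push YY → (q_0, yyxyy, YY#)
  read y, top Y: go to q_0, push X → (q_0, yxyy, XY#)
  ε-move, top X: go to q_1, push A → (q_1, yxyy, AY#)
  ε-move, top A: go to q_0, push ε → (q_0, yxyy, Y#)
  read y, top Y: go to q_0, push X → (q_0, xyy, X#)
  ε-move, top X: go to q_1, push A → (q_1, xyy, A#)
  ε-move, top A: go to q_0, push ε → (q_0, xyy, #)
  read x, top #: go to q_0, push Y# → (q_0, yy, Y#)
  read y, top Y: go to q_0, push X → (q_0, y, X#)
  ε-move, top X: go to q_1, push A → (q_1, y, A#)
  ε-move, top A: go to q_0, push ε → (q_0, y, #)
  read y, top #: go to q_0, push ε → (q_0, ε, ε)
All input consumed and the stack is empty.

Accept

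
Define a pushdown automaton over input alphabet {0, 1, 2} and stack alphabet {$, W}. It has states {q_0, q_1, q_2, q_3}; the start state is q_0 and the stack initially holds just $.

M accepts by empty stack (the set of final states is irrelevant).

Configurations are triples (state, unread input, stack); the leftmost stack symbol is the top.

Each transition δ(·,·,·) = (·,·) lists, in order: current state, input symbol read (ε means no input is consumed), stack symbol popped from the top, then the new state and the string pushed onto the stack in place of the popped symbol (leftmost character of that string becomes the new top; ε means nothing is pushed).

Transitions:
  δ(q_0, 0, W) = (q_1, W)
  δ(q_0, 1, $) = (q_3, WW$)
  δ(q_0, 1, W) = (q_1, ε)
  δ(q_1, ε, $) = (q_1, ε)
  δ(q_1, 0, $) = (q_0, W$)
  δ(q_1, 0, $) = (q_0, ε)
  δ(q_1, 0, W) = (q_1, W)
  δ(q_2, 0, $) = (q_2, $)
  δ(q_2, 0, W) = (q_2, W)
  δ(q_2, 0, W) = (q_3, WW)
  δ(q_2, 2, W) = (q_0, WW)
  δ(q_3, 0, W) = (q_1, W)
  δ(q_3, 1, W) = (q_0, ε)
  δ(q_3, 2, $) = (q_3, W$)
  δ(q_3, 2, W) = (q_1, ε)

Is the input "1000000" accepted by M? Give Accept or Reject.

No computation consumes all input and empties the stack.

Reject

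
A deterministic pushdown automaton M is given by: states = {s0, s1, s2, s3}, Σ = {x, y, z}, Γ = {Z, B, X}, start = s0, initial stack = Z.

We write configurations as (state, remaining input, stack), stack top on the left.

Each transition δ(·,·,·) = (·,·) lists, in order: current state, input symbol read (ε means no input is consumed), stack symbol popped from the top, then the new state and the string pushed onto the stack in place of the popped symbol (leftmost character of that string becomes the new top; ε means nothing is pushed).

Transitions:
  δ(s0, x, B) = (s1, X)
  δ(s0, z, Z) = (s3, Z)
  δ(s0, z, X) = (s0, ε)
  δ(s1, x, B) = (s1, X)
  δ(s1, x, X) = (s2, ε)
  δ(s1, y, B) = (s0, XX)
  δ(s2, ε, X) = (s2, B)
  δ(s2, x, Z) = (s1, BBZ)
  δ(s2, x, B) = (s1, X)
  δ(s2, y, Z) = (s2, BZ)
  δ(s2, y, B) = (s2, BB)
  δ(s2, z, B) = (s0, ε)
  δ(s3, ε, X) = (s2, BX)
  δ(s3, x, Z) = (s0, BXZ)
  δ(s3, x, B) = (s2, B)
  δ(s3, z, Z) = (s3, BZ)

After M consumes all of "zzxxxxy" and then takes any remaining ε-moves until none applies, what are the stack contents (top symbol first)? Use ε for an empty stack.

(s0, zzxxxxy, Z)
  read z, top Z: go to s3, push Z → (s3, zxxxxy, Z)
  read z, top Z: go to s3, push BZ → (s3, xxxxy, BZ)
  read x, top B: go to s2, push B → (s2, xxxy, BZ)
  read x, top B: go to s1, push X → (s1, xxy, XZ)
  read x, top X: go to s2, push ε → (s2, xy, Z)
  read x, top Z: go to s1, push BBZ → (s1, y, BBZ)
  read y, top B: go to s0, push XX → (s0, ε, XXBZ)
All input consumed in state s0 with stack XXBZ.

XXBZ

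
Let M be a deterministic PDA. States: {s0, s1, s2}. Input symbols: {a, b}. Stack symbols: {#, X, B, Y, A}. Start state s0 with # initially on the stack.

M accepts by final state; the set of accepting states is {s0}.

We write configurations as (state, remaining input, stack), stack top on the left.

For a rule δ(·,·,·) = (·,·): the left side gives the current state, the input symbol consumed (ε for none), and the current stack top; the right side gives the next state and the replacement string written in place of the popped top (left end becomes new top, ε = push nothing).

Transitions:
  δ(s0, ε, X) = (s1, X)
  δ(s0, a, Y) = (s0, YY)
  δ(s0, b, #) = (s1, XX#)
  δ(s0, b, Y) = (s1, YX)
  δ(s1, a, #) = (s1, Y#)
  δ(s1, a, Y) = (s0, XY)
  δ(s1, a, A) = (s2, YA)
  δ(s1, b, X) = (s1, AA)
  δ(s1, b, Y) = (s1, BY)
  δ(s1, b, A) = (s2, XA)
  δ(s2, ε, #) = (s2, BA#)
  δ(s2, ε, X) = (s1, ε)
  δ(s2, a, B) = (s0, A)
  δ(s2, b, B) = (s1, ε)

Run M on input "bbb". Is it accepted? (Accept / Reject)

(s0, bbb, #)
  read b, top #: go to s1, push XX# → (s1, bb, XX#)
  read b, top X: go to s1, push AA → (s1, b, AAX#)
  read b, top A: go to s2, push XA → (s2, ε, XAAX#)
  ε-move, top X: go to s1, push ε → (s1, ε, AAX#)
All input consumed; state s1 ∉ F and no further ε-move applies.

Reject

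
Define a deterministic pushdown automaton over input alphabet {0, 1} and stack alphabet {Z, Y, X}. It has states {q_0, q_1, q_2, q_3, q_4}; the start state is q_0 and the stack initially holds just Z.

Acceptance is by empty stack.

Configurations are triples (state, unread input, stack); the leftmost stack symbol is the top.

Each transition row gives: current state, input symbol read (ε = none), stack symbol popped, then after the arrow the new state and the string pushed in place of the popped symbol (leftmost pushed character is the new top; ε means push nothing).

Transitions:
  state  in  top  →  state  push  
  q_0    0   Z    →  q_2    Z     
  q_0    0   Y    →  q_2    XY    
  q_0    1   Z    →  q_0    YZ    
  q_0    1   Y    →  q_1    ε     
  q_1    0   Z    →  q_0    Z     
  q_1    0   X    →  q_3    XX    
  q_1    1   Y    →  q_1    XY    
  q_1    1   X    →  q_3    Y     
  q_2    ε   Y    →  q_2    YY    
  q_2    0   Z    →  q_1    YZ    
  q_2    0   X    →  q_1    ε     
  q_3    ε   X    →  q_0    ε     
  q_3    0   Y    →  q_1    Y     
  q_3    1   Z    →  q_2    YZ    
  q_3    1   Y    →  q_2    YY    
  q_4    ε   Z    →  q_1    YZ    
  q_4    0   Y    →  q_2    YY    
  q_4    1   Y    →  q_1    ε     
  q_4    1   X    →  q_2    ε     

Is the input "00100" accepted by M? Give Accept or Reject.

Reject

(q_0, 00100, Z)
  read 0, top Z: go to q_2, push Z → (q_2, 0100, Z)
  read 0, top Z: go to q_1, push YZ → (q_1, 100, YZ)
  read 1, top Y: go to q_1, push XY → (q_1, 00, XYZ)
  read 0, top X: go to q_3, push XX → (q_3, 0, XXYZ)
  ε-move, top X: go to q_0, push ε → (q_0, 0, XYZ)
No transition applies at (q_0, 0, XYZ); input not fully consumed.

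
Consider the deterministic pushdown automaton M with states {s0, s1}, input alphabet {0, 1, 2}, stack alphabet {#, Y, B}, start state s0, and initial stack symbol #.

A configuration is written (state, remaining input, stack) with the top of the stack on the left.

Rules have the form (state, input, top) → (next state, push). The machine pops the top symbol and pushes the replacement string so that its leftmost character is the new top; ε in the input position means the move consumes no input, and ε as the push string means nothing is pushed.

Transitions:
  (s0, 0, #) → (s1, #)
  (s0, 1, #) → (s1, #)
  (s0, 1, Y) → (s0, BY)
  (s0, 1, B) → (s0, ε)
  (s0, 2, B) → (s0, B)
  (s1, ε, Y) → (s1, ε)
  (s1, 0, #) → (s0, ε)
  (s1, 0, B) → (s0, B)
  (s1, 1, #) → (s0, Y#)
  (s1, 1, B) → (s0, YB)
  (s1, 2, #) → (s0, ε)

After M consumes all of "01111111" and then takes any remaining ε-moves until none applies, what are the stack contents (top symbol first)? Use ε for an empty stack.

(s0, 01111111, #) ⊢ (s1, 1111111, #) ⊢ (s0, 111111, Y#) ⊢ (s0, 11111, BY#) ⊢ (s0, 1111, Y#) ⊢ (s0, 111, BY#) ⊢ (s0, 11, Y#) ⊢ (s0, 1, BY#) ⊢ (s0, ε, Y#)
All input consumed in state s0 with stack Y#.

Y#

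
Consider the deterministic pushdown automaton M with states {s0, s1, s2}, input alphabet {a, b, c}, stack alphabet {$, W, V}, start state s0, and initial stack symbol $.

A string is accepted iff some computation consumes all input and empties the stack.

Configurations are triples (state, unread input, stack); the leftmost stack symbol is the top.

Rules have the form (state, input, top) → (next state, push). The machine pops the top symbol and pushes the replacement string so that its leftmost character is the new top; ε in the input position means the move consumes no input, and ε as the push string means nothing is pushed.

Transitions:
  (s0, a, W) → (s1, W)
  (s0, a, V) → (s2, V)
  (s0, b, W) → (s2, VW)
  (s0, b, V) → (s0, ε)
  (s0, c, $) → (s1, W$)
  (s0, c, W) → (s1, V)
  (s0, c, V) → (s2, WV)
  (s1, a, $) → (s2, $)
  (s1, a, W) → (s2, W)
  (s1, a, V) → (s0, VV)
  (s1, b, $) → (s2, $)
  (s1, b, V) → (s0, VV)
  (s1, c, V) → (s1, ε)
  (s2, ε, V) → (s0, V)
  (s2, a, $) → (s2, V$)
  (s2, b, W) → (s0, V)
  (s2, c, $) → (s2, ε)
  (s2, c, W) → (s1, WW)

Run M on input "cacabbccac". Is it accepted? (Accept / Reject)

(s0, cacabbccac, $) ⊢ (s1, acabbccac, W$) ⊢ (s2, cabbccac, W$) ⊢ (s1, abbccac, WW$) ⊢ (s2, bbccac, WW$) ⊢ (s0, bccac, VW$) ⊢ (s0, ccac, W$) ⊢ (s1, cac, V$) ⊢ (s1, ac, $) ⊢ (s2, c, $) ⊢ (s2, ε, ε)
All input consumed and the stack is empty.

Accept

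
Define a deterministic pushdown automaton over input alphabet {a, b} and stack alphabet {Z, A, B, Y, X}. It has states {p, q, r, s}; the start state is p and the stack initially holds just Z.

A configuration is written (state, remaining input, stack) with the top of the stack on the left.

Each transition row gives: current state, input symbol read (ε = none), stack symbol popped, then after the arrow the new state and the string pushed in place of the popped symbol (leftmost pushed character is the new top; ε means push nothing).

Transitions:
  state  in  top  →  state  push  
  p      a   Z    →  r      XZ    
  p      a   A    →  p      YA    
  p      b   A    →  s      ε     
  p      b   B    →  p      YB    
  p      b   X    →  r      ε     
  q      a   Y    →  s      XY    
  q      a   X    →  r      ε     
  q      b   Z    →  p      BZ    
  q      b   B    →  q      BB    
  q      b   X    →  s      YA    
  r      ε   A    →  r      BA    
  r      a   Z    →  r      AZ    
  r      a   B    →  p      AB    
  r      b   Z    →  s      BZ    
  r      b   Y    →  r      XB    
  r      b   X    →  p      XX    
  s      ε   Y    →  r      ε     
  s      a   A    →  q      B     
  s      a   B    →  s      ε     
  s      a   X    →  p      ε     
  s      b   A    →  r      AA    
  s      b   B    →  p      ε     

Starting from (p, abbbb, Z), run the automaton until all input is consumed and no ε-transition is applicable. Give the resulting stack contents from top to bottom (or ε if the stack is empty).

(p, abbbb, Z) ⊢ (r, bbbb, XZ) ⊢ (p, bbb, XXZ) ⊢ (r, bb, XZ) ⊢ (p, b, XXZ) ⊢ (r, ε, XZ)
All input consumed in state r with stack XZ.

XZ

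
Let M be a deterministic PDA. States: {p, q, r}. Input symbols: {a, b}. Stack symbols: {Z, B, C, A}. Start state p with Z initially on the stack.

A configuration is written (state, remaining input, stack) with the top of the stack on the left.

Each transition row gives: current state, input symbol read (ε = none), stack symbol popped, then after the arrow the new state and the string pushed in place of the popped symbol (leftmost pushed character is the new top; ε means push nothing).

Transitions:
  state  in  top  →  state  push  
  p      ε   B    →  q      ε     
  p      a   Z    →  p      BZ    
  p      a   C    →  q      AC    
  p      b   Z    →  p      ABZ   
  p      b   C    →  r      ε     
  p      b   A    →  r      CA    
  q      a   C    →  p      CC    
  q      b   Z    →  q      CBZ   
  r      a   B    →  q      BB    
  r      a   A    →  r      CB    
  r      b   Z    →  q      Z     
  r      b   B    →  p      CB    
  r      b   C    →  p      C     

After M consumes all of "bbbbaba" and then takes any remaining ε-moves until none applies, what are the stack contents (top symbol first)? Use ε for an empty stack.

ACBBZ

(p, bbbbaba, Z)
  read b, top Z: go to p, push ABZ → (p, bbbaba, ABZ)
  read b, top A: go to r, push CA → (r, bbaba, CABZ)
  read b, top C: go to p, push C → (p, baba, CABZ)
  read b, top C: go to r, push ε → (r, aba, ABZ)
  read a, top A: go to r, push CB → (r, ba, CBBZ)
  read b, top C: go to p, push C → (p, a, CBBZ)
  read a, top C: go to q, push AC → (q, ε, ACBBZ)
All input consumed in state q with stack ACBBZ.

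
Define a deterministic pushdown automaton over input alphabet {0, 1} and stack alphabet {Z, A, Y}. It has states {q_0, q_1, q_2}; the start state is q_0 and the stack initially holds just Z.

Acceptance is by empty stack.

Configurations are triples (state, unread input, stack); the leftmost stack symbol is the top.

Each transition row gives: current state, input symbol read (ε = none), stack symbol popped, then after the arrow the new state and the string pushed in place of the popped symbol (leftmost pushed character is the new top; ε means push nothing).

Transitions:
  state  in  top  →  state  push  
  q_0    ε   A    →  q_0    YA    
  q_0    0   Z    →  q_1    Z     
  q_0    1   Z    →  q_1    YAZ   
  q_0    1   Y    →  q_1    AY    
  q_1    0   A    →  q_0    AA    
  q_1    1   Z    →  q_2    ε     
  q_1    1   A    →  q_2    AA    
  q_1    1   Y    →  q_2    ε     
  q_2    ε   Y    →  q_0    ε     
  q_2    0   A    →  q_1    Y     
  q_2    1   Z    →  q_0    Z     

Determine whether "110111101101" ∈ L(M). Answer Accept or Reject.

(q_0, 110111101101, Z) ⊢ (q_1, 10111101101, YAZ) ⊢ (q_2, 0111101101, AZ) ⊢ (q_1, 111101101, YZ) ⊢ (q_2, 11101101, Z) ⊢ (q_0, 1101101, Z) ⊢ (q_1, 101101, YAZ) ⊢ (q_2, 01101, AZ) ⊢ (q_1, 1101, YZ) ⊢ (q_2, 101, Z) ⊢ (q_0, 01, Z) ⊢ (q_1, 1, Z) ⊢ (q_2, ε, ε)
All input consumed and the stack is empty.

Accept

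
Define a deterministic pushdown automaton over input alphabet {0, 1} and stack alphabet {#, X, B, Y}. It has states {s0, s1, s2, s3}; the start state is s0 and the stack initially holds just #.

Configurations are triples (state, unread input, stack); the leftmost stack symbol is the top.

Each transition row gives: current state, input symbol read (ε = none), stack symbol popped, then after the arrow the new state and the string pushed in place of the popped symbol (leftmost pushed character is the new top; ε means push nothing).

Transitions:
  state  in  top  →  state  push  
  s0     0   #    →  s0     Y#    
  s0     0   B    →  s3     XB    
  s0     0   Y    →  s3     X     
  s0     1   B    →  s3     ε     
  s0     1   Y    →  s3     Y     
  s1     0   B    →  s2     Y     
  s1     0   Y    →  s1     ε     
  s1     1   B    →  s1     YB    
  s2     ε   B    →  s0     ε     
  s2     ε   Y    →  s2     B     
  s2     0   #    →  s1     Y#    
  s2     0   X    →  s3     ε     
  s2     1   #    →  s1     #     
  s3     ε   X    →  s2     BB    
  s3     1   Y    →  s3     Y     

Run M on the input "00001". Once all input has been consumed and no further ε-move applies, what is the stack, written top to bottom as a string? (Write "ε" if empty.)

(s0, 00001, #)
  read 0, top #: go to s0, push Y# → (s0, 0001, Y#)
  read 0, top Y: go to s3, push X → (s3, 001, X#)
  ε-move, top X: go to s2, push BB → (s2, 001, BB#)
  ε-move, top B: go to s0, push ε → (s0, 001, B#)
  read 0, top B: go to s3, push XB → (s3, 01, XB#)
  ε-move, top X: go to s2, push BB → (s2, 01, BBB#)
  ε-move, top B: go to s0, push ε → (s0, 01, BB#)
  read 0, top B: go to s3, push XB → (s3, 1, XBB#)
  ε-move, top X: go to s2, push BB → (s2, 1, BBBB#)
  ε-move, top B: go to s0, push ε → (s0, 1, BBB#)
  read 1, top B: go to s3, push ε → (s3, ε, BB#)
All input consumed in state s3 with stack BB#.

BB#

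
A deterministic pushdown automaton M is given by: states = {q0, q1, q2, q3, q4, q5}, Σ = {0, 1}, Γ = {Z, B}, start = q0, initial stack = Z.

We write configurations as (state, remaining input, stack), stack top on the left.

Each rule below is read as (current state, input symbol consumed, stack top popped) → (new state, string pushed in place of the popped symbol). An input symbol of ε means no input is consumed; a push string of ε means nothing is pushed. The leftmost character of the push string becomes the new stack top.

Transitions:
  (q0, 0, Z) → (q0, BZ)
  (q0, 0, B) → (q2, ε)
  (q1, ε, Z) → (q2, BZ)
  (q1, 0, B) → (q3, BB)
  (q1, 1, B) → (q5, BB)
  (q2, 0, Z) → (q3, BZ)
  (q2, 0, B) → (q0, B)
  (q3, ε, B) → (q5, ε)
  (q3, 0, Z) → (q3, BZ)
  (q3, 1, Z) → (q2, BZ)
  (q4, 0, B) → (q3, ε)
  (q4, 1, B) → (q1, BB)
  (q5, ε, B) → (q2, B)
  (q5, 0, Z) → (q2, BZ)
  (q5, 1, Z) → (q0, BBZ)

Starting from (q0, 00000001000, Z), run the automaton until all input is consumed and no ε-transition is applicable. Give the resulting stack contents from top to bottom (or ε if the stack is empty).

Z

(q0, 00000001000, Z)
  read 0, top Z: go to q0, push BZ → (q0, 0000001000, BZ)
  read 0, top B: go to q2, push ε → (q2, 000001000, Z)
  read 0, top Z: go to q3, push BZ → (q3, 00001000, BZ)
  ε-move, top B: go to q5, push ε → (q5, 00001000, Z)
  read 0, top Z: go to q2, push BZ → (q2, 0001000, BZ)
  read 0, top B: go to q0, push B → (q0, 001000, BZ)
  read 0, top B: go to q2, push ε → (q2, 01000, Z)
  read 0, top Z: go to q3, push BZ → (q3, 1000, BZ)
  ε-move, top B: go to q5, push ε → (q5, 1000, Z)
  read 1, top Z: go to q0, push BBZ → (q0, 000, BBZ)
  read 0, top B: go to q2, push ε → (q2, 00, BZ)
  read 0, top B: go to q0, push B → (q0, 0, BZ)
  read 0, top B: go to q2, push ε → (q2, ε, Z)
All input consumed in state q2 with stack Z.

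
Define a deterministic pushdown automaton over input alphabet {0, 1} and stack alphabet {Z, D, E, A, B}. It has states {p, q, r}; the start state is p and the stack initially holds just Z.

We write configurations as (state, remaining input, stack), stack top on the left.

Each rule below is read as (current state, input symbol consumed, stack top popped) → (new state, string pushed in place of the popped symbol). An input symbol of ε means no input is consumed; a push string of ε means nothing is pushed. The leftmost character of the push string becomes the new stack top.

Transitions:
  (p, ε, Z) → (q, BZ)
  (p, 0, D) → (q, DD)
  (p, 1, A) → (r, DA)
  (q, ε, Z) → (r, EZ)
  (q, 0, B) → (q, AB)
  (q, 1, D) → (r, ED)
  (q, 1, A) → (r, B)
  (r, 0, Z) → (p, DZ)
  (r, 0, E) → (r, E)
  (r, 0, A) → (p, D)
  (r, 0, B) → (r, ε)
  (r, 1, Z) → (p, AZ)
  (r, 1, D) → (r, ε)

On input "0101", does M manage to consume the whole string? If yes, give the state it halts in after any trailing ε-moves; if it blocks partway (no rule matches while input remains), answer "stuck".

(p, 0101, Z)
  ε-move, top Z: go to q, push BZ → (q, 0101, BZ)
  read 0, top B: go to q, push AB → (q, 101, ABZ)
  read 1, top A: go to r, push B → (r, 01, BBZ)
  read 0, top B: go to r, push ε → (r, 1, BZ)
No transition for (r, 1, top B); M blocks with input 1 remaining.

stuck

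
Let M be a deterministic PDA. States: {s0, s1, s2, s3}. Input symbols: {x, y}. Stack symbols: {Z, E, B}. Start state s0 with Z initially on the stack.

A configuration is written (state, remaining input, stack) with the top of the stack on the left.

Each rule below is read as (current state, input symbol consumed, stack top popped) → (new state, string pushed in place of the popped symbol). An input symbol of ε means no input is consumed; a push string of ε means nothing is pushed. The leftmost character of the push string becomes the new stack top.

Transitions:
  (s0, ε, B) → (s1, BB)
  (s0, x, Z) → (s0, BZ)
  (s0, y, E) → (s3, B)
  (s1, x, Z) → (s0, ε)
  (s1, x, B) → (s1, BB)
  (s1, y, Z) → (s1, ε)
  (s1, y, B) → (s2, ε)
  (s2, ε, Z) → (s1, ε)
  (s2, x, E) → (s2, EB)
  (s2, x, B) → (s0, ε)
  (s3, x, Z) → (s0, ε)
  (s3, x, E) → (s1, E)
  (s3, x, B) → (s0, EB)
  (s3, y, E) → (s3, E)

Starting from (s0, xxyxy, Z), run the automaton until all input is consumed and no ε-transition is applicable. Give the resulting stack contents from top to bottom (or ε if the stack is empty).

BZ

(s0, xxyxy, Z)
  read x, top Z: go to s0, push BZ → (s0, xyxy, BZ)
  ε-move, top B: go to s1, push BB → (s1, xyxy, BBZ)
  read x, top B: go to s1, push BB → (s1, yxy, BBBZ)
  read y, top B: go to s2, push ε → (s2, xy, BBZ)
  read x, top B: go to s0, push ε → (s0, y, BZ)
  ε-move, top B: go to s1, push BB → (s1, y, BBZ)
  read y, top B: go to s2, push ε → (s2, ε, BZ)
All input consumed in state s2 with stack BZ.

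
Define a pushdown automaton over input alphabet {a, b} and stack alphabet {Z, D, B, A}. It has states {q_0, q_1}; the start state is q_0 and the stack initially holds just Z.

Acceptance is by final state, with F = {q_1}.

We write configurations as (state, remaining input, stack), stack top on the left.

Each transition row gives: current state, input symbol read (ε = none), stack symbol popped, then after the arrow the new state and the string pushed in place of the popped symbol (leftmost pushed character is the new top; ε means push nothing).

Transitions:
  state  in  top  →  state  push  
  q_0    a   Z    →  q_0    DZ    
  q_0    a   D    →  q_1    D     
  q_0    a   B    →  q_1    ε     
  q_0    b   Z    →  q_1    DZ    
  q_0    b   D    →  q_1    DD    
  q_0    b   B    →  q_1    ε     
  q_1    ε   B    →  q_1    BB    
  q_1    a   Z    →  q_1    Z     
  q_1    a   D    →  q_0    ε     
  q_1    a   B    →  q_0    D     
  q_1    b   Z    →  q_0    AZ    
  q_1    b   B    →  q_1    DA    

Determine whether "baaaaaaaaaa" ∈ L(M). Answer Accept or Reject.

No computation consumes all input and reaches a final state.

Reject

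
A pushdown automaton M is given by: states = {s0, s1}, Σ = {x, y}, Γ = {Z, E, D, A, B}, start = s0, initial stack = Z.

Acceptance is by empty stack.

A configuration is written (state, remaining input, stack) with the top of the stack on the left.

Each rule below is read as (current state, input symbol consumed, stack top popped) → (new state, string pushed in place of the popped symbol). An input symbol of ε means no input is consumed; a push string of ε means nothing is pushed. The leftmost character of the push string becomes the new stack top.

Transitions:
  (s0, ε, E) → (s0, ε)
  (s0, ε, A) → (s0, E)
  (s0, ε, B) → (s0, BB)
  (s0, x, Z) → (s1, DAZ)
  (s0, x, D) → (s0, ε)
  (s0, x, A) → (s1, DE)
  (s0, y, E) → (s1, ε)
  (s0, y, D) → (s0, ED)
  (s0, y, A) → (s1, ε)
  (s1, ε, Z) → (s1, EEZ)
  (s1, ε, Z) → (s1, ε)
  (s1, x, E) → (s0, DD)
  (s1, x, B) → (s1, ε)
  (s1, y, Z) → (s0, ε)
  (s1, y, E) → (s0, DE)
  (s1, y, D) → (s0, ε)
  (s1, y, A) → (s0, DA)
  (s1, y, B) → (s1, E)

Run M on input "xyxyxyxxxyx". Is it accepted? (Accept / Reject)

No computation consumes all input and empties the stack.

Reject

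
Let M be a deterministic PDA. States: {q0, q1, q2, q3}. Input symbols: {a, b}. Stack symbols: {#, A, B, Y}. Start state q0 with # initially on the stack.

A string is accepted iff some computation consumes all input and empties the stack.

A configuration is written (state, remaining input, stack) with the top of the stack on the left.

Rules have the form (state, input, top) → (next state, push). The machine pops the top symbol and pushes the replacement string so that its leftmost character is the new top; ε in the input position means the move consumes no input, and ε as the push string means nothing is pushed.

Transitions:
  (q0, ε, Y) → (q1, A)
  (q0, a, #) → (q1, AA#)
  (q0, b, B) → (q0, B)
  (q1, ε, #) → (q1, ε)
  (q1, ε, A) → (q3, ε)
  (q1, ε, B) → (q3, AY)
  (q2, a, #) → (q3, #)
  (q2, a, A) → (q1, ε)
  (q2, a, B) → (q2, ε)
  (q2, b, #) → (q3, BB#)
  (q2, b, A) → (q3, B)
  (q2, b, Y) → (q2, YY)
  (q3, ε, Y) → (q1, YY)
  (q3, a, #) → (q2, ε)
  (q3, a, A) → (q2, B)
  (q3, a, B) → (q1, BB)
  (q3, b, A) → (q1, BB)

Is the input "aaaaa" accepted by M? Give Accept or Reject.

Accept

(q0, aaaaa, #)
  read a, top #: go to q1, push AA# → (q1, aaaa, AA#)
  ε-move, top A: go to q3, push ε → (q3, aaaa, A#)
  read a, top A: go to q2, push B → (q2, aaa, B#)
  read a, top B: go to q2, push ε → (q2, aa, #)
  read a, top #: go to q3, push # → (q3, a, #)
  read a, top #: go to q2, push ε → (q2, ε, ε)
All input consumed and the stack is empty.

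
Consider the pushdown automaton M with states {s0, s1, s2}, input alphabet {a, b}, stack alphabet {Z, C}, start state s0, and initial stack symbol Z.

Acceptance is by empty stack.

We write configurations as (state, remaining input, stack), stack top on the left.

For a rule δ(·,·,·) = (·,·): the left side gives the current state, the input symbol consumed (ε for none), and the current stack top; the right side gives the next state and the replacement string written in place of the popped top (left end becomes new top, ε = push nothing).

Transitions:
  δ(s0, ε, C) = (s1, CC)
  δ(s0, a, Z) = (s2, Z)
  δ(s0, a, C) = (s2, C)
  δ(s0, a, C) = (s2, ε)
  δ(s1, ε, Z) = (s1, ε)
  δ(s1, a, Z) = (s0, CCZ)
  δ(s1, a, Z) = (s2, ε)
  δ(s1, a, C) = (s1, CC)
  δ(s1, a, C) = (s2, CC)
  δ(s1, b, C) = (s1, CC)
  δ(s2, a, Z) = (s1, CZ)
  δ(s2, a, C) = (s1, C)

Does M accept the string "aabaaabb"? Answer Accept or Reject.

No computation consumes all input and empties the stack.

Reject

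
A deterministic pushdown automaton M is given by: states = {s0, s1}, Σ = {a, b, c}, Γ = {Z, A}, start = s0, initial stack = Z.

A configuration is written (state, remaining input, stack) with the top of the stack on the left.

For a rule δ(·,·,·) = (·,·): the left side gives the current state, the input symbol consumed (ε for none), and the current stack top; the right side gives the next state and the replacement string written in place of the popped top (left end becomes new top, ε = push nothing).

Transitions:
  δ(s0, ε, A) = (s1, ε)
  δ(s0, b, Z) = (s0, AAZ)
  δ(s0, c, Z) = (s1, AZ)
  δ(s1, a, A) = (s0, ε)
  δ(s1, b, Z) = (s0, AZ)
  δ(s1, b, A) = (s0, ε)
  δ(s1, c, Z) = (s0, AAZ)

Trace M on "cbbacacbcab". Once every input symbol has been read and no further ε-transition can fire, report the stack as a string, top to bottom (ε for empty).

(s0, cbbacacbcab, Z)
  read c, top Z: go to s1, push AZ → (s1, bbacacbcab, AZ)
  read b, top A: go to s0, push ε → (s0, bacacbcab, Z)
  read b, top Z: go to s0, push AAZ → (s0, acacbcab, AAZ)
  ε-move, top A: go to s1, push ε → (s1, acacbcab, AZ)
  read a, top A: go to s0, push ε → (s0, cacbcab, Z)
  read c, top Z: go to s1, push AZ → (s1, acbcab, AZ)
  read a, top A: go to s0, push ε → (s0, cbcab, Z)
  read c, top Z: go to s1, push AZ → (s1, bcab, AZ)
  read b, top A: go to s0, push ε → (s0, cab, Z)
  read c, top Z: go to s1, push AZ → (s1, ab, AZ)
  read a, top A: go to s0, push ε → (s0, b, Z)
  read b, top Z: go to s0, push AAZ → (s0, ε, AAZ)
  ε-move, top A: go to s1, push ε → (s1, ε, AZ)
All input consumed in state s1 with stack AZ.

AZ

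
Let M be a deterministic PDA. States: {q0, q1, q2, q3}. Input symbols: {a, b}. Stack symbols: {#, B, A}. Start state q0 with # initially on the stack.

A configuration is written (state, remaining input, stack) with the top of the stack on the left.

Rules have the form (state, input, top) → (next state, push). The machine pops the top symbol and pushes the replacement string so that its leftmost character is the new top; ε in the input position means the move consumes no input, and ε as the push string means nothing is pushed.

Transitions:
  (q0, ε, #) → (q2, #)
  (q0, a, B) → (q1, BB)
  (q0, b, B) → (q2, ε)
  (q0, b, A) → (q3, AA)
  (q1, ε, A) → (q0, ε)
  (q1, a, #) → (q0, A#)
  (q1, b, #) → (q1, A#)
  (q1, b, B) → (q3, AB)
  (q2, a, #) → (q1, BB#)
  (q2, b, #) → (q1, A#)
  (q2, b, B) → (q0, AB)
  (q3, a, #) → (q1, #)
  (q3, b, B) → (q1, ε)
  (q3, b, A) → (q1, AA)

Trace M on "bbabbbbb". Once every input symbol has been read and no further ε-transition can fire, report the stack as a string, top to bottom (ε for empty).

(q0, bbabbbbb, #)
  ε-move, top #: go to q2, push # → (q2, bbabbbbb, #)
  read b, top #: go to q1, push A# → (q1, babbbbb, A#)
  ε-move, top A: go to q0, push ε → (q0, babbbbb, #)
  ε-move, top #: go to q2, push # → (q2, babbbbb, #)
  read b, top #: go to q1, push A# → (q1, abbbbb, A#)
  ε-move, top A: go to q0, push ε → (q0, abbbbb, #)
  ε-move, top #: go to q2, push # → (q2, abbbbb, #)
  read a, top #: go to q1, push BB# → (q1, bbbbb, BB#)
  read b, top B: go to q3, push AB → (q3, bbbb, ABB#)
  read b, top A: go to q1, push AA → (q1, bbb, AABB#)
  ε-move, top A: go to q0, push ε → (q0, bbb, ABB#)
  read b, top A: go to q3, push AA → (q3, bb, AABB#)
  read b, top A: go to q1, push AA → (q1, b, AAABB#)
  ε-move, top A: go to q0, push ε → (q0, b, AABB#)
  read b, top A: go to q3, push AA → (q3, ε, AAABB#)
All input consumed in state q3 with stack AAABB#.

AAABB#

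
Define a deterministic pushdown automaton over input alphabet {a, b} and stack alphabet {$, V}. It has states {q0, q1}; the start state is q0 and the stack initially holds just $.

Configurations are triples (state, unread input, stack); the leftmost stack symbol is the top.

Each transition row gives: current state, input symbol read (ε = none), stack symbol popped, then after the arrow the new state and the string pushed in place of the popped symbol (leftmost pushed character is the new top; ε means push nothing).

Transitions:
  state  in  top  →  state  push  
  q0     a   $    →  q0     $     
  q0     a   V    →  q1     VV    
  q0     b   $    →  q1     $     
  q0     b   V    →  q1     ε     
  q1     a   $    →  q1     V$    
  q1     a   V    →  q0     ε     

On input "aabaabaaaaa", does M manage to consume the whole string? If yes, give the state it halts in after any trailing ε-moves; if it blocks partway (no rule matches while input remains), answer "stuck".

(q0, aabaabaaaaa, $)
  read a, top $: go to q0, push $ → (q0, abaabaaaaa, $)
  read a, top $: go to q0, push $ → (q0, baabaaaaa, $)
  read b, top $: go to q1, push $ → (q1, aabaaaaa, $)
  read a, top $: go to q1, push V$ → (q1, abaaaaa, V$)
  read a, top V: go to q0, push ε → (q0, baaaaa, $)
  read b, top $: go to q1, push $ → (q1, aaaaa, $)
  read a, top $: go to q1, push V$ → (q1, aaaa, V$)
  read a, top V: go to q0, push ε → (q0, aaa, $)
  read a, top $: go to q0, push $ → (q0, aa, $)
  read a, top $: go to q0, push $ → (q0, a, $)
  read a, top $: go to q0, push $ → (q0, ε, $)
All input consumed; M is in state q0.

q0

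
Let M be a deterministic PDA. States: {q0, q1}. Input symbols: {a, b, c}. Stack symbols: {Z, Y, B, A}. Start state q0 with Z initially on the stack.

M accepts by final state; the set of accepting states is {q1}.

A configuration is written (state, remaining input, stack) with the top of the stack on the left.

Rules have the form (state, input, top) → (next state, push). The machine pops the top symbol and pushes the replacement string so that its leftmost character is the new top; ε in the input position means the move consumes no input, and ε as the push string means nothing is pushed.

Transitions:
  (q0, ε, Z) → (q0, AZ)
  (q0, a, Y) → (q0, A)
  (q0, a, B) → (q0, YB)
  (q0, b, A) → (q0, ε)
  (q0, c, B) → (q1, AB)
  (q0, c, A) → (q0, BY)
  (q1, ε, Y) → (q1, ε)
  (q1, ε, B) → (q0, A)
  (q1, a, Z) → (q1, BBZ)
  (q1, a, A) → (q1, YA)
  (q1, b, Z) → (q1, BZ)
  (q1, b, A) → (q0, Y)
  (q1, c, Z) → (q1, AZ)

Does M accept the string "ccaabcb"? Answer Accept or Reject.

Reject

(q0, ccaabcb, Z)
  ε-move, top Z: go to q0, push AZ → (q0, ccaabcb, AZ)
  read c, top A: go to q0, push BY → (q0, caabcb, BYZ)
  read c, top B: go to q1, push AB → (q1, aabcb, ABYZ)
  read a, top A: go to q1, push YA → (q1, abcb, YABYZ)
  ε-move, top Y: go to q1, push ε → (q1, abcb, ABYZ)
  read a, top A: go to q1, push YA → (q1, bcb, YABYZ)
  ε-move, top Y: go to q1, push ε → (q1, bcb, ABYZ)
  read b, top A: go to q0, push Y → (q0, cb, YBYZ)
No transition applies at (q0, cb, YBYZ); input not fully consumed.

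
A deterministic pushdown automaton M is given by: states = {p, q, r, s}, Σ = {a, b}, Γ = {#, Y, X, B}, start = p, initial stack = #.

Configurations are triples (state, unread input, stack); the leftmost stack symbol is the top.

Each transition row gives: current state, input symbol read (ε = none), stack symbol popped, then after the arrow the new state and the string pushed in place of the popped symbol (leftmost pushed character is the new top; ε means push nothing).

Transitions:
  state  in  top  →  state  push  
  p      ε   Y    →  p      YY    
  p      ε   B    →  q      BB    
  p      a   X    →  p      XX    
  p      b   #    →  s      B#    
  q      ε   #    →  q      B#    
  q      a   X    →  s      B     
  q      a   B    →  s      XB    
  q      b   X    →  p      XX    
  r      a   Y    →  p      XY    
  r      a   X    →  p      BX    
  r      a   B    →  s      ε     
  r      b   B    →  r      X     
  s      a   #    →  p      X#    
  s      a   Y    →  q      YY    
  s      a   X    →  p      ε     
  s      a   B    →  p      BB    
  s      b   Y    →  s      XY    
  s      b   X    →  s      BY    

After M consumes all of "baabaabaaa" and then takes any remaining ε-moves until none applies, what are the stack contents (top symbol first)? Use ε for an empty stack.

BBBBYBBBYBBB#

(p, baabaabaaa, #)
  read b, top #: go to s, push B# → (s, aabaabaaa, B#)
  read a, top B: go to p, push BB → (p, abaabaaa, BB#)
  ε-move, top B: go to q, push BB → (q, abaabaaa, BBB#)
  read a, top B: go to s, push XB → (s, baabaaa, XBBB#)
  read b, top X: go to s, push BY → (s, aabaaa, BYBBB#)
  read a, top B: go to p, push BB → (p, abaaa, BBYBBB#)
  ε-move, top B: go to q, push BB → (q, abaaa, BBBYBBB#)
  read a, top B: go to s, push XB → (s, baaa, XBBBYBBB#)
  read b, top X: go to s, push BY → (s, aaa, BYBBBYBBB#)
  read a, top B: go to p, push BB → (p, aa, BBYBBBYBBB#)
  ε-move, top B: go to q, push BB → (q, aa, BBBYBBBYBBB#)
  read a, top B: go to s, push XB → (s, a, XBBBYBBBYBBB#)
  read a, top X: go to p, push ε → (p, ε, BBBYBBBYBBB#)
  ε-move, top B: go to q, push BB → (q, ε, BBBBYBBBYBBB#)
All input consumed in state q with stack BBBBYBBBYBBB#.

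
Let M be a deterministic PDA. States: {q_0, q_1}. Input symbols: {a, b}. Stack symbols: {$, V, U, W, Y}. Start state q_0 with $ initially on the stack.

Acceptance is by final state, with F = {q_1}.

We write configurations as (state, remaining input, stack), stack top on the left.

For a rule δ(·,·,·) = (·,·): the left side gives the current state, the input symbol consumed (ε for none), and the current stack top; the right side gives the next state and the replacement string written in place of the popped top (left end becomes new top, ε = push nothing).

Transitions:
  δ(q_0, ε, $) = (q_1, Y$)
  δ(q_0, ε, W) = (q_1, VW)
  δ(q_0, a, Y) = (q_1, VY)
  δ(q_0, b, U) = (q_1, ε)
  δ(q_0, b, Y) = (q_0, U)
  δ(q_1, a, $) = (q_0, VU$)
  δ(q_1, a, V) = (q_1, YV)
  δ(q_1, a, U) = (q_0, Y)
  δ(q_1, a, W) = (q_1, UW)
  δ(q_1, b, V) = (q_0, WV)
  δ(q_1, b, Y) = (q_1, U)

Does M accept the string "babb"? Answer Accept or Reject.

Accept

(q_0, babb, $)
  ε-move, top $: go to q_1, push Y$ → (q_1, babb, Y$)
  read b, top Y: go to q_1, push U → (q_1, abb, U$)
  read a, top U: go to q_0, push Y → (q_0, bb, Y$)
  read b, top Y: go to q_0, push U → (q_0, b, U$)
  read b, top U: go to q_1, push ε → (q_1, ε, $)
All input consumed; state q_1 ∈ F.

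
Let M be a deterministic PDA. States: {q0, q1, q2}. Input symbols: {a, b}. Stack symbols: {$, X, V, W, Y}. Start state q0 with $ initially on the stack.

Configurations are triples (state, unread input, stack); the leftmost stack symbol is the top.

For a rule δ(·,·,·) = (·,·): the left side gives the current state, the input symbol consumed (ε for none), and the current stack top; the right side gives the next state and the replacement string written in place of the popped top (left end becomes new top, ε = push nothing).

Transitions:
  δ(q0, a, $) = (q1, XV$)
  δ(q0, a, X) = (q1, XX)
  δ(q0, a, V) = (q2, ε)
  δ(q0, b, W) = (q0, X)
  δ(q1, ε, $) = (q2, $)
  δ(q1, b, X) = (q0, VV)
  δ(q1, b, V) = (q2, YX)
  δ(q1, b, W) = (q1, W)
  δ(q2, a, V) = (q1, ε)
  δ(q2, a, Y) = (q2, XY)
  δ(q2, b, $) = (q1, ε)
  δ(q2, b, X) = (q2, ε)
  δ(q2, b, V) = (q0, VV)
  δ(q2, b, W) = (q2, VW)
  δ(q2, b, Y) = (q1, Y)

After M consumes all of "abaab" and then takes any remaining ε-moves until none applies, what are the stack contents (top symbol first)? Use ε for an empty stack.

(q0, abaab, $)
  read a, top $: go to q1, push XV$ → (q1, baab, XV$)
  read b, top X: go to q0, push VV → (q0, aab, VVV$)
  read a, top V: go to q2, push ε → (q2, ab, VV$)
  read a, top V: go to q1, push ε → (q1, b, V$)
  read b, top V: go to q2, push YX → (q2, ε, YX$)
All input consumed in state q2 with stack YX$.

YX$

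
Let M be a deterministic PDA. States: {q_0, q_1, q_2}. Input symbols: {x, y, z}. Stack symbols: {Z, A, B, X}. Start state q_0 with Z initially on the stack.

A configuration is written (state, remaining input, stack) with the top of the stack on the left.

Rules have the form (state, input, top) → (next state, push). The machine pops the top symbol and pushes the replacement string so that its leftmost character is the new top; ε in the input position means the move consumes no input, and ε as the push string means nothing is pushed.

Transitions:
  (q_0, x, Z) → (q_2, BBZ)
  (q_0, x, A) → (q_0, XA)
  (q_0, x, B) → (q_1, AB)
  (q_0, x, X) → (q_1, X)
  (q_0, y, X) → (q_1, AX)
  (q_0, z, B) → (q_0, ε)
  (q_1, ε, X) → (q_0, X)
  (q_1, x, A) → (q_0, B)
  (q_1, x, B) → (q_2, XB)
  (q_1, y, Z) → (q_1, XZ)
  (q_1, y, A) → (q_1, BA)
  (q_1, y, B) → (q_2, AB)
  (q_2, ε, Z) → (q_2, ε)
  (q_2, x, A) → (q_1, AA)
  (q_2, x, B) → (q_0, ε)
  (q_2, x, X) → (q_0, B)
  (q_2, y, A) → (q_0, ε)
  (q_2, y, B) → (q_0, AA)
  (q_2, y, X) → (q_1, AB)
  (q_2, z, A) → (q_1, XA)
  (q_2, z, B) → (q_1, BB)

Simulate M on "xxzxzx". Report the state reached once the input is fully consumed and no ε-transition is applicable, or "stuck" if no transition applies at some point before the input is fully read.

q_2

(q_0, xxzxzx, Z)
  read x, top Z: go to q_2, push BBZ → (q_2, xzxzx, BBZ)
  read x, top B: go to q_0, push ε → (q_0, zxzx, BZ)
  read z, top B: go to q_0, push ε → (q_0, xzx, Z)
  read x, top Z: go to q_2, push BBZ → (q_2, zx, BBZ)
  read z, top B: go to q_1, push BB → (q_1, x, BBBZ)
  read x, top B: go to q_2, push XB → (q_2, ε, XBBBZ)
All input consumed; M is in state q_2.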